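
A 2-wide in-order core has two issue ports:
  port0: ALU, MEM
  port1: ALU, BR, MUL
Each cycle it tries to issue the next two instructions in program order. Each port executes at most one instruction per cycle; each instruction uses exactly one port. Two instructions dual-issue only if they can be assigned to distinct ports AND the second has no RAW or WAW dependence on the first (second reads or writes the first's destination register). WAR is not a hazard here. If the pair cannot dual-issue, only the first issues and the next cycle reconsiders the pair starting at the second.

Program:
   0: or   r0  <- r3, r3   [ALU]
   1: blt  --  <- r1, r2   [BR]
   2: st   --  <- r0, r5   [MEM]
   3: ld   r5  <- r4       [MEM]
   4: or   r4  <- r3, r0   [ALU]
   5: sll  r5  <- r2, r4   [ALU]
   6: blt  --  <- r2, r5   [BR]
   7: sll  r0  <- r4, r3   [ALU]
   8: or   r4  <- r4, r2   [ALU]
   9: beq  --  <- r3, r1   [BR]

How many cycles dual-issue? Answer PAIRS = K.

PAIRS = 4

  cy0 -> i0,i1 (or.ALU/blt.BR) dual
  cy1 -> i2 (st.MEM) no-port MEM/MEM
  cy2 -> i3,i4 (ld.MEM/or.ALU) dual
  cy3 -> i5 (sll.ALU) RAW r5
  cy4 -> i6,i7 (blt.BR/sll.ALU) dual
  cy5 -> i8,i9 (or.ALU/beq.BR) dual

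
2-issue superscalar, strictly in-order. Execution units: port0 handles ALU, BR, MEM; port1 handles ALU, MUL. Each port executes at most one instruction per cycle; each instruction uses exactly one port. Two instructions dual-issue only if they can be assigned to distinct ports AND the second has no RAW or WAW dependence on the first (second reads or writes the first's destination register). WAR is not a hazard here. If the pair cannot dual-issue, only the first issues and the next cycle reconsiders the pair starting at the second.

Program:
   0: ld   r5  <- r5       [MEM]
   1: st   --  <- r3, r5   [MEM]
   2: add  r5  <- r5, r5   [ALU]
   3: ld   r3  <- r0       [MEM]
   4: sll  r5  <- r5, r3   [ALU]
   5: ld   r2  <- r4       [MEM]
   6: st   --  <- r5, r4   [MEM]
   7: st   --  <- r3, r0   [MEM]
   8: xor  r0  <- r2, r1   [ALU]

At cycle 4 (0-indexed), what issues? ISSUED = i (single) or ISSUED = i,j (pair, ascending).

ISSUED = 6

[0] i0  ld  -- no-port MEM/MEM
[1] i1&i2  st+add  -- 2-wide
[2] i3  ld  -- RAW r3
[3] i4&i5  sll+ld  -- 2-wide
[4] i6  st  -- no-port MEM/MEM
[5] i7&i8  st+xor  -- 2-wide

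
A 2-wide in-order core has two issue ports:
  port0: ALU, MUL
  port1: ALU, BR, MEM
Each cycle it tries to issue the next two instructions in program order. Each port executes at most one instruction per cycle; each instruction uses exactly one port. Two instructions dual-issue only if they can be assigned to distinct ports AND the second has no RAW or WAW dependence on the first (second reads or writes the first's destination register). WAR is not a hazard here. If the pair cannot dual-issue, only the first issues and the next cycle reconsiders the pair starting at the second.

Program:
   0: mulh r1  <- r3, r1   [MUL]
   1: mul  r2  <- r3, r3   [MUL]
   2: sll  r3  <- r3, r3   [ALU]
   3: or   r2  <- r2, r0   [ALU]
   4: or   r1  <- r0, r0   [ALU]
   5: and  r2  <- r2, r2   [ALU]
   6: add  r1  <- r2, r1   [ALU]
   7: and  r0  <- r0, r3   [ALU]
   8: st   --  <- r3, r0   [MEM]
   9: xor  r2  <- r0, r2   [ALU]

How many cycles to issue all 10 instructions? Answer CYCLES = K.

0. mulh @i0  | no-port MUL/MUL
1. mul+sll @i1,i2  | pair
2. or+or @i3,i4  | pair
3. and @i5  | RAW r2
4. add+and @i6,i7  | pair
5. st+xor @i8,i9  | pair

CYCLES = 6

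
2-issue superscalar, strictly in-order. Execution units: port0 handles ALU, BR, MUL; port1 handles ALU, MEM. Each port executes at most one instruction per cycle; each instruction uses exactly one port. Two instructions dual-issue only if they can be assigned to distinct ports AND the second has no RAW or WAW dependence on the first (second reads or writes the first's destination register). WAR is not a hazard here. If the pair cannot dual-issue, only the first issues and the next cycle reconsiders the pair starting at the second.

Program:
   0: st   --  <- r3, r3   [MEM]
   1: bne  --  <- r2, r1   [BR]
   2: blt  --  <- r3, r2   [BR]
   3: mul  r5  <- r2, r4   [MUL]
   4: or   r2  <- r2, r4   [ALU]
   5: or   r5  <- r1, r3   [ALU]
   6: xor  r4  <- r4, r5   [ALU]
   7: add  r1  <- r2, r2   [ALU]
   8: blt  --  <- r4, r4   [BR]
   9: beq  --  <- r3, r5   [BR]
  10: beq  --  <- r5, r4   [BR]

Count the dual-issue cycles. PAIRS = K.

c0: i0,i1 st/bne  dual
c1: i2 blt  no-port BR/MUL
c2: i3,i4 mul/or  dual
c3: i5 or  RAW r5
c4: i6,i7 xor/add  dual
c5: i8 blt  no-port BR/BR
c6: i9 beq  no-port BR/BR
c7: i10 beq  tail

PAIRS = 3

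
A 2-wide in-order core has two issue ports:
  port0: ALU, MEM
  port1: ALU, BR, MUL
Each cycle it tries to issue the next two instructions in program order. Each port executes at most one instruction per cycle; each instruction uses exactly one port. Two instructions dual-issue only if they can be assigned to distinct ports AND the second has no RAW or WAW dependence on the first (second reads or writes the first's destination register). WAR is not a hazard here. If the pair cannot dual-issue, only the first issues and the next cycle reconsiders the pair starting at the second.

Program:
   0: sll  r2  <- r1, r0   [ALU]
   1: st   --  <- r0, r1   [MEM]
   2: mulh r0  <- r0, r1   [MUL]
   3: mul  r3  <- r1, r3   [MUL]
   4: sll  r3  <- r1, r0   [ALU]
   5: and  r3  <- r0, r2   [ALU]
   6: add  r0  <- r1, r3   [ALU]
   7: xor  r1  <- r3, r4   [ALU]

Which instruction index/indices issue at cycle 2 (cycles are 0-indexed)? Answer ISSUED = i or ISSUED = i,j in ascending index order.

t=0 i0,i1:sll+st ; 2-wide
t=1 i2:mulh ; no-port MUL/MUL
t=2 i3:mul ; WAW r3
t=3 i4:sll ; WAW r3
t=4 i5:and ; RAW r3
t=5 i6,i7:add+xor ; 2-wide

ISSUED = 3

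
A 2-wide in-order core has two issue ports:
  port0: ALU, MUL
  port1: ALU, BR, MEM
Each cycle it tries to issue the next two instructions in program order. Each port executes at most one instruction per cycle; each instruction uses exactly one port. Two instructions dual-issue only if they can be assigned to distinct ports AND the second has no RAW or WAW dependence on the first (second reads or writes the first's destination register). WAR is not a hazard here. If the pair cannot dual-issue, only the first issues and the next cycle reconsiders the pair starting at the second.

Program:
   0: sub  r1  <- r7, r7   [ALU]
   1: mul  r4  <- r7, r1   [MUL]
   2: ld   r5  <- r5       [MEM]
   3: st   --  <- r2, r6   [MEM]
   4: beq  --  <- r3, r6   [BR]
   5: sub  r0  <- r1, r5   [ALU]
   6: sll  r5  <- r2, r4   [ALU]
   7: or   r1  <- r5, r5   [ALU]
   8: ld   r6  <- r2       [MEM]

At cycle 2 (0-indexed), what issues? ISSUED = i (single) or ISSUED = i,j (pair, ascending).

ISSUED = 3

  cy0 -> i0 (sub.ALU) RAW r1
  cy1 -> i1,i2 (mul.MUL ld.MEM) dual
  cy2 -> i3 (st.MEM) no-port MEM/BR
  cy3 -> i4,i5 (beq.BR sub.ALU) dual
  cy4 -> i6 (sll.ALU) RAW r5
  cy5 -> i7,i8 (or.ALU ld.MEM) dual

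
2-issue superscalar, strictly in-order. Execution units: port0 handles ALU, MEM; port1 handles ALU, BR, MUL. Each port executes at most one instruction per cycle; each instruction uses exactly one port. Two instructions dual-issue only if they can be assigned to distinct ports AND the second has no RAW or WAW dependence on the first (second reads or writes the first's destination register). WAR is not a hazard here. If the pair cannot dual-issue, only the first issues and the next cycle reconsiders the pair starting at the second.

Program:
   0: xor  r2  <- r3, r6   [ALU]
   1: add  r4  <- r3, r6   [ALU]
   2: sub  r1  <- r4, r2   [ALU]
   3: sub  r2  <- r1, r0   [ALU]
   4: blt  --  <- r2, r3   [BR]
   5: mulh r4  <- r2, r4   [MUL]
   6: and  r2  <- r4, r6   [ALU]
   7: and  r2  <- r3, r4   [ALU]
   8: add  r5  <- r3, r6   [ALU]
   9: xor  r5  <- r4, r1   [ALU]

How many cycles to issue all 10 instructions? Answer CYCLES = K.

c0: i0/i1 xor.ALU+add.ALU  2-wide
c1: i2 sub.ALU  RAW r1
c2: i3 sub.ALU  RAW r2
c3: i4 blt.BR  no-port BR/MUL
c4: i5 mulh.MUL  RAW r4
c5: i6 and.ALU  WAW r2
c6: i7/i8 and.ALU+add.ALU  2-wide
c7: i9 xor.ALU  tail

CYCLES = 8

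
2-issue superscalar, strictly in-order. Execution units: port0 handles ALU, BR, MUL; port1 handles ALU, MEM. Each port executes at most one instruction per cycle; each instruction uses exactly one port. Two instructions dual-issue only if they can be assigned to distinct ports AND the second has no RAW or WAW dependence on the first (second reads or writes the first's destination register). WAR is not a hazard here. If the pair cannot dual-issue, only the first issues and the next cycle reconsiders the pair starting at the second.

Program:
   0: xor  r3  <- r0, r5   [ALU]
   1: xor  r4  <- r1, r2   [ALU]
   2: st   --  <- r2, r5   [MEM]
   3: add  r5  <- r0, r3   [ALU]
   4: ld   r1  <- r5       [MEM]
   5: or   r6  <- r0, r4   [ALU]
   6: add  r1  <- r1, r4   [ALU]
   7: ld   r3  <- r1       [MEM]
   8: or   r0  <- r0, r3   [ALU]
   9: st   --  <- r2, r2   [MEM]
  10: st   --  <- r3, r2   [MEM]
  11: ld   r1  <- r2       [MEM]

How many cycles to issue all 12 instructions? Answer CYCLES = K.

c0: i0&i1 xor.ALU;xor.ALU  2-wide
c1: i2&i3 st.MEM;add.ALU  2-wide
c2: i4&i5 ld.MEM;or.ALU  2-wide
c3: i6 add.ALU  RAW r1
c4: i7 ld.MEM  RAW r3
c5: i8&i9 or.ALU;st.MEM  2-wide
c6: i10 st.MEM  no-port MEM/MEM
c7: i11 ld.MEM  tail

CYCLES = 8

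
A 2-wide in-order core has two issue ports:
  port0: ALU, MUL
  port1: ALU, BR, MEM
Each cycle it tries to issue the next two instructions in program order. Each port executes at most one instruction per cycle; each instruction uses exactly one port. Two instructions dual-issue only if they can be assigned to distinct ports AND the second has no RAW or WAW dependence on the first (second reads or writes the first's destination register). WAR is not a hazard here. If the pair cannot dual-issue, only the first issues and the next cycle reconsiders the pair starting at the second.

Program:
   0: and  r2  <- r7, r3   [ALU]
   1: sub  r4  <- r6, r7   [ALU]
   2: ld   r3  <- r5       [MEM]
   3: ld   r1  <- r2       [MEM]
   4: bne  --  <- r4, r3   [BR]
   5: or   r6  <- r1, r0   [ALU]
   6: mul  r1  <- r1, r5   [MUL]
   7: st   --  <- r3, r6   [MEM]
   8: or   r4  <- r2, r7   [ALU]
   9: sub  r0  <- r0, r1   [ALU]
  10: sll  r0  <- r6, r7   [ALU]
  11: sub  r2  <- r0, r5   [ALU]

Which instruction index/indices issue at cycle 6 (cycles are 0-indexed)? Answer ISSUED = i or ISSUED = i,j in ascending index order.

ISSUED = 10

  cy0 -> i0,i1 (and/sub) dual
  cy1 -> i2 (ld) no-port MEM/MEM
  cy2 -> i3 (ld) no-port MEM/BR
  cy3 -> i4,i5 (bne/or) dual
  cy4 -> i6,i7 (mul/st) dual
  cy5 -> i8,i9 (or/sub) dual
  cy6 -> i10 (sll) RAW r0
  cy7 -> i11 (sub) tail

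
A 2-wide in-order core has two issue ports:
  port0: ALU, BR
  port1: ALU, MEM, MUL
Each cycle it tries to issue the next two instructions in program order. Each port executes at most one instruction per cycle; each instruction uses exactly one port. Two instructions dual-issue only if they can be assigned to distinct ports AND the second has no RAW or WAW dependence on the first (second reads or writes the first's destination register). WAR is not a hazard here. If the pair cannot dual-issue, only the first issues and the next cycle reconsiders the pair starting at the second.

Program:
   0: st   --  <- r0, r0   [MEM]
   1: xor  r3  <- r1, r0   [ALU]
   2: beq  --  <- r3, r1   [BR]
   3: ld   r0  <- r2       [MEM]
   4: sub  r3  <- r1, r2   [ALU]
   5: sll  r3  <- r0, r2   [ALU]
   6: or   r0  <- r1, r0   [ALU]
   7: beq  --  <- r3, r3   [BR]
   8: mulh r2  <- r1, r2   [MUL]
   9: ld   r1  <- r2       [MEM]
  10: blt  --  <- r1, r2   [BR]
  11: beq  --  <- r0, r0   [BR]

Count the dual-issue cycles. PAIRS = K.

[0] i0&i1  st.MEM+xor.ALU  -- 2-wide
[1] i2&i3  beq.BR+ld.MEM  -- 2-wide
[2] i4  sub.ALU  -- WAW r3
[3] i5&i6  sll.ALU+or.ALU  -- 2-wide
[4] i7&i8  beq.BR+mulh.MUL  -- 2-wide
[5] i9  ld.MEM  -- RAW r1
[6] i10  blt.BR  -- no-port BR/BR
[7] i11  beq.BR  -- tail

PAIRS = 4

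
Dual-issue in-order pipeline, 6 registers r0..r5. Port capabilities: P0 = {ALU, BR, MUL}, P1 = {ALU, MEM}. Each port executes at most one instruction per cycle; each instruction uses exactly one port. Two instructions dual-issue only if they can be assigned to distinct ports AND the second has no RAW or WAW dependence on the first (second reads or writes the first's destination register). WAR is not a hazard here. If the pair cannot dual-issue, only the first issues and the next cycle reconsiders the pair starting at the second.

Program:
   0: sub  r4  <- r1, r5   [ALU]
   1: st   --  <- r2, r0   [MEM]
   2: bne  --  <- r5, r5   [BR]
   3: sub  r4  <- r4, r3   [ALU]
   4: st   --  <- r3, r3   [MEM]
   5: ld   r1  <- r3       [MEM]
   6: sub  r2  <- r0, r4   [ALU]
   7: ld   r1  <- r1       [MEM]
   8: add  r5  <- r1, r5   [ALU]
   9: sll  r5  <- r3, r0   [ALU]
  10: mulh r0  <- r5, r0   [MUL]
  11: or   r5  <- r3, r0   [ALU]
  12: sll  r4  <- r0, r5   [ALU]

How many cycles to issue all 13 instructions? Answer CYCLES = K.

c0: i0+i1 sub;st  pair
c1: i2+i3 bne;sub  pair
c2: i4 st  no-port MEM/MEM
c3: i5+i6 ld;sub  pair
c4: i7 ld  RAW r1
c5: i8 add  WAW r5
c6: i9 sll  RAW r5
c7: i10 mulh  RAW r0
c8: i11 or  RAW r5
c9: i12 sll  tail

CYCLES = 10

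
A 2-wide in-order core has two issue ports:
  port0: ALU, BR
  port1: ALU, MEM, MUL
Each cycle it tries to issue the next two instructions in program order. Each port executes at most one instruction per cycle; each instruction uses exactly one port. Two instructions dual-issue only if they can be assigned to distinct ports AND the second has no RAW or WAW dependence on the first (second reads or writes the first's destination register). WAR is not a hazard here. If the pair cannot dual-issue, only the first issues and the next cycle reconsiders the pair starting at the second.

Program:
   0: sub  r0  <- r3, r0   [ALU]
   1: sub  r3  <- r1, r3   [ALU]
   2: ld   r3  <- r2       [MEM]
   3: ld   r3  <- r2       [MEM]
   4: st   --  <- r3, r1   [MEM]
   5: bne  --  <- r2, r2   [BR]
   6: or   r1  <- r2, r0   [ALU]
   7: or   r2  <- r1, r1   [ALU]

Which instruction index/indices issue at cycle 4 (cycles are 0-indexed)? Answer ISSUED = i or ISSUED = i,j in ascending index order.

  cy0 -> i0/i1 (sub+sub) dual
  cy1 -> i2 (ld) no-port MEM/MEM
  cy2 -> i3 (ld) no-port MEM/MEM
  cy3 -> i4/i5 (st+bne) dual
  cy4 -> i6 (or) RAW r1
  cy5 -> i7 (or) tail

ISSUED = 6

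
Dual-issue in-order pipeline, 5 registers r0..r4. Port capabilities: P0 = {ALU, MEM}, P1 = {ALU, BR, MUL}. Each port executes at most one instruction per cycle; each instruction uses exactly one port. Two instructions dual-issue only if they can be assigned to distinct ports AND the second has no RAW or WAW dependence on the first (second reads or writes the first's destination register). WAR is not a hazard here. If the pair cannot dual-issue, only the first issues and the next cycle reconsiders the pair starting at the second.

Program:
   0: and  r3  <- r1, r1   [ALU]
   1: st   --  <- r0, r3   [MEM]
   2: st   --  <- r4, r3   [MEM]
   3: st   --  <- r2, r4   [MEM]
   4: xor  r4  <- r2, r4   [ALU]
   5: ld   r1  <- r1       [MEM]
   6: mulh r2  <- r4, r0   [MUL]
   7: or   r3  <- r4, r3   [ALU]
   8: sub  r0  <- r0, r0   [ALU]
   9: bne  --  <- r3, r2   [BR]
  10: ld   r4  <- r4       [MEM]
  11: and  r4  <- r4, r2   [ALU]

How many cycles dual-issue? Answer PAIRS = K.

PAIRS = 4

0. and.ALU @i0  | RAW r3
1. st.MEM @i1  | no-port MEM/MEM
2. st.MEM @i2  | no-port MEM/MEM
3. st.MEM xor.ALU @i3+i4  | pair
4. ld.MEM mulh.MUL @i5+i6  | pair
5. or.ALU sub.ALU @i7+i8  | pair
6. bne.BR ld.MEM @i9+i10  | pair
7. and.ALU @i11  | tail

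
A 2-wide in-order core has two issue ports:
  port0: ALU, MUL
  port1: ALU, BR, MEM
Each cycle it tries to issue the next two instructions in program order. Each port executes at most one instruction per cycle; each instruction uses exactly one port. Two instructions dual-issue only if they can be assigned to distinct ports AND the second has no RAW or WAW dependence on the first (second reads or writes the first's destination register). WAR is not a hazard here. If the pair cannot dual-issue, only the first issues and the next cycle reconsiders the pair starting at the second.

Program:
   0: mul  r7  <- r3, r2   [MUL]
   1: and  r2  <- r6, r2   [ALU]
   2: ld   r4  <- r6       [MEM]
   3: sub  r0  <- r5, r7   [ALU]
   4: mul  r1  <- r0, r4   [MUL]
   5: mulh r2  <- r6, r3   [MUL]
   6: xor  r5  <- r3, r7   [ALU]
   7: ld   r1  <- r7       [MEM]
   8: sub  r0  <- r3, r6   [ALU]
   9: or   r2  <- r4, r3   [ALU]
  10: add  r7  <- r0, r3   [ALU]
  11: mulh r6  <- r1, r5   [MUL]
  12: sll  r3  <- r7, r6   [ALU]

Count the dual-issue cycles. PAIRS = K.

#0 head=0: mul/and i0,i1 pair
#1 head=2: ld/sub i2,i3 pair
#2 head=4: mul i4 no-port MUL/MUL
#3 head=5: mulh/xor i5,i6 pair
#4 head=7: ld/sub i7,i8 pair
#5 head=9: or/add i9,i10 pair
#6 head=11: mulh i11 RAW r6
#7 head=12: sll i12 tail

PAIRS = 5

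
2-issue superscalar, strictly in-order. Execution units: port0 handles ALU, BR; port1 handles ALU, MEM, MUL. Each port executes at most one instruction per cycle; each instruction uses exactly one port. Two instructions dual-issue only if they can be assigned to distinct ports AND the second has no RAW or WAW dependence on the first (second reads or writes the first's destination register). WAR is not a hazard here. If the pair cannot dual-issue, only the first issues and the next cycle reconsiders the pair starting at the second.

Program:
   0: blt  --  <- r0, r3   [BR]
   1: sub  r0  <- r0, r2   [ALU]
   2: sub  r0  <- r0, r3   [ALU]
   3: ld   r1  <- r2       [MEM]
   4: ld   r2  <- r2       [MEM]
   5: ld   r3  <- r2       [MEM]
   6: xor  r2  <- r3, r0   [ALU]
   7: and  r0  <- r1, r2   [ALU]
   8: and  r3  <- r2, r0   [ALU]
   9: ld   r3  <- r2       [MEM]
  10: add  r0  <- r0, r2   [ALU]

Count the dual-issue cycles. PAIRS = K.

c0: i0&i1 blt sub  pair
c1: i2&i3 sub ld  pair
c2: i4 ld  no-port MEM/MEM
c3: i5 ld  RAW r3
c4: i6 xor  RAW r2
c5: i7 and  RAW r0
c6: i8 and  WAW r3
c7: i9&i10 ld add  pair

PAIRS = 3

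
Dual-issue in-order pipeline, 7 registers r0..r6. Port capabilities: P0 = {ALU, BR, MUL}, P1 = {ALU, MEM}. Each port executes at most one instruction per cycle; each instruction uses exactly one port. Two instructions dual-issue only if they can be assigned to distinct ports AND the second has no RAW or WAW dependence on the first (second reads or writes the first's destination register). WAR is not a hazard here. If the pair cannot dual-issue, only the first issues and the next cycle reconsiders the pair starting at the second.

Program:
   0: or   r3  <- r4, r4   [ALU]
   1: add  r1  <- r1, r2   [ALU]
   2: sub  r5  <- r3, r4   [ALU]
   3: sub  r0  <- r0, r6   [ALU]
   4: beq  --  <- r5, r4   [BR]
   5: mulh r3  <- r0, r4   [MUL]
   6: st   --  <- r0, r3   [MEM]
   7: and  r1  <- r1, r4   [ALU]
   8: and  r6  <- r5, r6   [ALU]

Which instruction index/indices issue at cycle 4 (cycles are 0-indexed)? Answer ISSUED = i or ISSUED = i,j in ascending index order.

ISSUED = 6,7

#0 head=0: or+add i0+i1 dual
#1 head=2: sub+sub i2+i3 dual
#2 head=4: beq i4 no-port BR/MUL
#3 head=5: mulh i5 RAW r3
#4 head=6: st+and i6+i7 dual
#5 head=8: and i8 tail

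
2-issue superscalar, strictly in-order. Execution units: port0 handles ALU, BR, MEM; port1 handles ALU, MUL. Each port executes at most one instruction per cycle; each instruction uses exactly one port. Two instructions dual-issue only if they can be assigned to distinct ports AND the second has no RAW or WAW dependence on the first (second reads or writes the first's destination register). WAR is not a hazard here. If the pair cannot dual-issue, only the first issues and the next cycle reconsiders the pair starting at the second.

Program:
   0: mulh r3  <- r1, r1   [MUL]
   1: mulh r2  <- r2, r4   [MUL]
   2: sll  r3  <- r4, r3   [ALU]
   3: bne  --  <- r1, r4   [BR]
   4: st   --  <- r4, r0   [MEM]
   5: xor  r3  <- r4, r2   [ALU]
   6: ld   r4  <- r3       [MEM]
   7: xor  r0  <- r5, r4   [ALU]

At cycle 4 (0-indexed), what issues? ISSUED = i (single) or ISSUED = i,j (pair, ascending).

ISSUED = 6

[0] i0  mulh.MUL  -- no-port MUL/MUL
[1] i1+i2  mulh.MUL/sll.ALU  -- 2-wide
[2] i3  bne.BR  -- no-port BR/MEM
[3] i4+i5  st.MEM/xor.ALU  -- 2-wide
[4] i6  ld.MEM  -- RAW r4
[5] i7  xor.ALU  -- tail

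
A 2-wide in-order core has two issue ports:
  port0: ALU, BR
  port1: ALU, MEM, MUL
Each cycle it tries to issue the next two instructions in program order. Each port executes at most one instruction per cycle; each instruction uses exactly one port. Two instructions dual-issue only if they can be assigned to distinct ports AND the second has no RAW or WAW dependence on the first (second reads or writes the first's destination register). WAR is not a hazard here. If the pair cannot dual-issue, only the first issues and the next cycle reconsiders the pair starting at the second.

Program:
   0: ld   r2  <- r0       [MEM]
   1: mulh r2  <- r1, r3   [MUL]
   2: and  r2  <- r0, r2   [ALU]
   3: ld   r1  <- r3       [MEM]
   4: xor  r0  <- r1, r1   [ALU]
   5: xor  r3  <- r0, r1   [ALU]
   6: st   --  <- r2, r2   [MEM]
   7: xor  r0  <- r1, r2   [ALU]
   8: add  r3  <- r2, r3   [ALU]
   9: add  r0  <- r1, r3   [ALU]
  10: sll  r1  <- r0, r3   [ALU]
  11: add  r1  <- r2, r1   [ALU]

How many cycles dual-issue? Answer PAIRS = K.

PAIRS = 3

#0 head=0: ld i0 no-port MEM/MUL
#1 head=1: mulh i1 RAW+WAW r2
#2 head=2: and ld i2&i3 pair
#3 head=4: xor i4 RAW r0
#4 head=5: xor st i5&i6 pair
#5 head=7: xor add i7&i8 pair
#6 head=9: add i9 RAW r0
#7 head=10: sll i10 RAW+WAW r1
#8 head=11: add i11 tail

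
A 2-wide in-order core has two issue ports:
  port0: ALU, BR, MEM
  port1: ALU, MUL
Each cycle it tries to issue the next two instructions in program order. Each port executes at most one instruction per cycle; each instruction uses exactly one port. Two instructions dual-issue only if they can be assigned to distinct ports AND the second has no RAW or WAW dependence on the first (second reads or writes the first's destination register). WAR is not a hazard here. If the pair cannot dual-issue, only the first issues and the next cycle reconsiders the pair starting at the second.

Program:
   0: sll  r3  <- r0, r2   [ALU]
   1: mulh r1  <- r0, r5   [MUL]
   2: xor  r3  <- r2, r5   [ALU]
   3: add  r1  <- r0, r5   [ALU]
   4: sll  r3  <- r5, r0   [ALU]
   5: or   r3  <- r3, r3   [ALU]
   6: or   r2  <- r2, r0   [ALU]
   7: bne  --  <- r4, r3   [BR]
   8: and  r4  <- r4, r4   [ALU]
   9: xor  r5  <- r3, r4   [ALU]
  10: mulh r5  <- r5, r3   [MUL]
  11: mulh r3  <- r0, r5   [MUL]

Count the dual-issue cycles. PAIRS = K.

#0 head=0: sll.ALU+mulh.MUL i0&i1 dual
#1 head=2: xor.ALU+add.ALU i2&i3 dual
#2 head=4: sll.ALU i4 RAW+WAW r3
#3 head=5: or.ALU+or.ALU i5&i6 dual
#4 head=7: bne.BR+and.ALU i7&i8 dual
#5 head=9: xor.ALU i9 RAW+WAW r5
#6 head=10: mulh.MUL i10 no-port MUL/MUL
#7 head=11: mulh.MUL i11 tail

PAIRS = 4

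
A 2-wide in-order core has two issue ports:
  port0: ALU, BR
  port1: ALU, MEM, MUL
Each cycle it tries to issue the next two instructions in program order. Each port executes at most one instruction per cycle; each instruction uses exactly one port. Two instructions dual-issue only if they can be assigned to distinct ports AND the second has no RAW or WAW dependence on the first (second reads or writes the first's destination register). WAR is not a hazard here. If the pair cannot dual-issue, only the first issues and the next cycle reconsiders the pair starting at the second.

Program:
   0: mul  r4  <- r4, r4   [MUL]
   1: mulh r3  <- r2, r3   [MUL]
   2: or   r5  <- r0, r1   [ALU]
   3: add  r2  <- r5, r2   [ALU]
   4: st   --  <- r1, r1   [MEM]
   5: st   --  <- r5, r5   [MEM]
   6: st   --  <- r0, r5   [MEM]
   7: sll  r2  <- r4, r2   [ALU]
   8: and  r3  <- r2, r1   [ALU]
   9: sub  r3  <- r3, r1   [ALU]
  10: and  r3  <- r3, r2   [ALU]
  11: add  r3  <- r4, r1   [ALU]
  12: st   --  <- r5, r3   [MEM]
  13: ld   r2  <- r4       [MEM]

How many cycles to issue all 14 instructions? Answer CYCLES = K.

CYCLES = 11

#0 head=0: mul.MUL i0 no-port MUL/MUL
#1 head=1: mulh.MUL+or.ALU i1+i2 dual
#2 head=3: add.ALU+st.MEM i3+i4 dual
#3 head=5: st.MEM i5 no-port MEM/MEM
#4 head=6: st.MEM+sll.ALU i6+i7 dual
#5 head=8: and.ALU i8 RAW+WAW r3
#6 head=9: sub.ALU i9 RAW+WAW r3
#7 head=10: and.ALU i10 WAW r3
#8 head=11: add.ALU i11 RAW r3
#9 head=12: st.MEM i12 no-port MEM/MEM
#10 head=13: ld.MEM i13 tail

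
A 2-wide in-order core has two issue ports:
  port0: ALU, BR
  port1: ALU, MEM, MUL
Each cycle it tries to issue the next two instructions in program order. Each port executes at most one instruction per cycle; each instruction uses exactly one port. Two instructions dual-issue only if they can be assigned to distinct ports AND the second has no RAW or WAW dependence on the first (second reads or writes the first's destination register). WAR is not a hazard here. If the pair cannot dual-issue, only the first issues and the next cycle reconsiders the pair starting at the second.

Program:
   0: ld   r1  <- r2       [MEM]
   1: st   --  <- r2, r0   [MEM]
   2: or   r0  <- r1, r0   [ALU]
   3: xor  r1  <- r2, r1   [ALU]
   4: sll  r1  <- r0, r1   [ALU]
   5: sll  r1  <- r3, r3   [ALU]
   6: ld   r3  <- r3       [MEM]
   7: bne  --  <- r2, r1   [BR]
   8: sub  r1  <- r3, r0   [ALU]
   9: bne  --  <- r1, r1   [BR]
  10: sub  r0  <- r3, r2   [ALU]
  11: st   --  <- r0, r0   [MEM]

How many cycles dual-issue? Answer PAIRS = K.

PAIRS = 4

[0] i0  ld  -- no-port MEM/MEM
[1] i1+i2  st+or  -- pair
[2] i3  xor  -- RAW+WAW r1
[3] i4  sll  -- WAW r1
[4] i5+i6  sll+ld  -- pair
[5] i7+i8  bne+sub  -- pair
[6] i9+i10  bne+sub  -- pair
[7] i11  st  -- tail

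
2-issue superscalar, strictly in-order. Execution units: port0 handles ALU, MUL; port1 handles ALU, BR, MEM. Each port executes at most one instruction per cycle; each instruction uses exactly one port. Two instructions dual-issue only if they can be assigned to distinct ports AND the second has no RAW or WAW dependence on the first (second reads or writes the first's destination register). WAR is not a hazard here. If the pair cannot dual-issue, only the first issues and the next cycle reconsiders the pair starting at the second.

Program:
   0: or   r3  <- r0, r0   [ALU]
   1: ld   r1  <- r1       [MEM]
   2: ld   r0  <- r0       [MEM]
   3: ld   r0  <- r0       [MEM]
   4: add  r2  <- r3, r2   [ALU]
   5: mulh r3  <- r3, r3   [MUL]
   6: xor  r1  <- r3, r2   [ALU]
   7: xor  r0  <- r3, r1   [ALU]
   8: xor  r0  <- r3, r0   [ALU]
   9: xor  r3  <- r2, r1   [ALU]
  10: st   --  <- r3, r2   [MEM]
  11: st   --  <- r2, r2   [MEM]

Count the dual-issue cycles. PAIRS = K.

PAIRS = 3

  cy0 -> i0/i1 (or.ALU/ld.MEM) 2-wide
  cy1 -> i2 (ld.MEM) no-port MEM/MEM
  cy2 -> i3/i4 (ld.MEM/add.ALU) 2-wide
  cy3 -> i5 (mulh.MUL) RAW r3
  cy4 -> i6 (xor.ALU) RAW r1
  cy5 -> i7 (xor.ALU) RAW+WAW r0
  cy6 -> i8/i9 (xor.ALU/xor.ALU) 2-wide
  cy7 -> i10 (st.MEM) no-port MEM/MEM
  cy8 -> i11 (st.MEM) tail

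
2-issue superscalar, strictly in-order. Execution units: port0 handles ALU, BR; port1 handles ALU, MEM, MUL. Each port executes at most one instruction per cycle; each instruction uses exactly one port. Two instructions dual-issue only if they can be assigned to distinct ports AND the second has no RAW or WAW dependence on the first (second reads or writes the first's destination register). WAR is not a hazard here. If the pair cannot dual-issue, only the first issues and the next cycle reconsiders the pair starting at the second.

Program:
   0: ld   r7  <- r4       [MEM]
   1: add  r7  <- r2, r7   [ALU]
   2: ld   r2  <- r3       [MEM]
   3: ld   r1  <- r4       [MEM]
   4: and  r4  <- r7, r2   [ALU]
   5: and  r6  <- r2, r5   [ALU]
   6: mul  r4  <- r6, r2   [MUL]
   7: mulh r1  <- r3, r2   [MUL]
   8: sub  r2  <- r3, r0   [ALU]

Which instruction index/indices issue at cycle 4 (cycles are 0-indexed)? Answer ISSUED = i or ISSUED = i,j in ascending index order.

ISSUED = 6

[0] i0  ld  -- RAW+WAW r7
[1] i1/i2  add+ld  -- dual
[2] i3/i4  ld+and  -- dual
[3] i5  and  -- RAW r6
[4] i6  mul  -- no-port MUL/MUL
[5] i7/i8  mulh+sub  -- dual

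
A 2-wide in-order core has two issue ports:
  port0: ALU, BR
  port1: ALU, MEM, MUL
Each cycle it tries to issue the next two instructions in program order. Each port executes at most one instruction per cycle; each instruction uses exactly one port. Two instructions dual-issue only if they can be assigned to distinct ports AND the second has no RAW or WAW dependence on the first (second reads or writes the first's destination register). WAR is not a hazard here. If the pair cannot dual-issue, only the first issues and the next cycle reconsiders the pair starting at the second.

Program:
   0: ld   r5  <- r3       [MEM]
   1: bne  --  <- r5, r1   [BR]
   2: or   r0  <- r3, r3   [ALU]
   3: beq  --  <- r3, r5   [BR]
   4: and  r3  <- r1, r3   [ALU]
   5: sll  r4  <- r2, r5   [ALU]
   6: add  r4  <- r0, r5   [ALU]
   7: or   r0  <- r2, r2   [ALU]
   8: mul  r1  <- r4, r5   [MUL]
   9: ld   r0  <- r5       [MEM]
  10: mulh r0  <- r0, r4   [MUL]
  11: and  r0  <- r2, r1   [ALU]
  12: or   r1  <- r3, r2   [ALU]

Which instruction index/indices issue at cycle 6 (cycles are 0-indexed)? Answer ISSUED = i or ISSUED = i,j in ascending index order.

ISSUED = 9

#0 head=0: ld.MEM i0 RAW r5
#1 head=1: bne.BR/or.ALU i1/i2 dual
#2 head=3: beq.BR/and.ALU i3/i4 dual
#3 head=5: sll.ALU i5 WAW r4
#4 head=6: add.ALU/or.ALU i6/i7 dual
#5 head=8: mul.MUL i8 no-port MUL/MEM
#6 head=9: ld.MEM i9 no-port MEM/MUL
#7 head=10: mulh.MUL i10 WAW r0
#8 head=11: and.ALU/or.ALU i11/i12 dual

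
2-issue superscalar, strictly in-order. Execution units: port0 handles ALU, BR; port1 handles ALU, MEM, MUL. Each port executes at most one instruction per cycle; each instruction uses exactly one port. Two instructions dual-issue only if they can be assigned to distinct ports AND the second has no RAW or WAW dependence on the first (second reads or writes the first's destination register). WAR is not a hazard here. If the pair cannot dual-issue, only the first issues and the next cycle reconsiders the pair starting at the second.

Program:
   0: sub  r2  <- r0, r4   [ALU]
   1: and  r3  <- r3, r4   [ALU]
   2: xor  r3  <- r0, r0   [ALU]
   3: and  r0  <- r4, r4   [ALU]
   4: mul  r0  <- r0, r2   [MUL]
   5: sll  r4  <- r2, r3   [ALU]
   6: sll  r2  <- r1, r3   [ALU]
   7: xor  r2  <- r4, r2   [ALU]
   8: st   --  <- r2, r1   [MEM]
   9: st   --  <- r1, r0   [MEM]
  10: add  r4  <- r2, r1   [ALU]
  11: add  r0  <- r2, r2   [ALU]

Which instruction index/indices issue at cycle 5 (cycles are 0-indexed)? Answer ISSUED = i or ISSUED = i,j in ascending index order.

#0 head=0: sub.ALU and.ALU i0+i1 2-wide
#1 head=2: xor.ALU and.ALU i2+i3 2-wide
#2 head=4: mul.MUL sll.ALU i4+i5 2-wide
#3 head=6: sll.ALU i6 RAW+WAW r2
#4 head=7: xor.ALU i7 RAW r2
#5 head=8: st.MEM i8 no-port MEM/MEM
#6 head=9: st.MEM add.ALU i9+i10 2-wide
#7 head=11: add.ALU i11 tail

ISSUED = 8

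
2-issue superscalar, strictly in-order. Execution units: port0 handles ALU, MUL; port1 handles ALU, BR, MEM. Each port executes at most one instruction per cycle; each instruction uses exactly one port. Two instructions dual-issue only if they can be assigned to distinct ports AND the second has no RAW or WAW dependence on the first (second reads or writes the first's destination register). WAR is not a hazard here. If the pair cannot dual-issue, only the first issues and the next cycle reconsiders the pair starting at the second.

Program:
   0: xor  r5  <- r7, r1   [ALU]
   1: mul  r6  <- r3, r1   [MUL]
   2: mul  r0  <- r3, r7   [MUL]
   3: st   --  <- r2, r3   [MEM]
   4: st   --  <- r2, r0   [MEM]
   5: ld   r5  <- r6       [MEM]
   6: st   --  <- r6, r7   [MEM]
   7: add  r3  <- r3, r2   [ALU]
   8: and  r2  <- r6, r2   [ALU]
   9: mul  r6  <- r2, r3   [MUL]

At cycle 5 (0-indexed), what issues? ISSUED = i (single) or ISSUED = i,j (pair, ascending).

ISSUED = 8

[0] i0,i1  xor+mul  -- 2-wide
[1] i2,i3  mul+st  -- 2-wide
[2] i4  st  -- no-port MEM/MEM
[3] i5  ld  -- no-port MEM/MEM
[4] i6,i7  st+add  -- 2-wide
[5] i8  and  -- RAW r2
[6] i9  mul  -- tail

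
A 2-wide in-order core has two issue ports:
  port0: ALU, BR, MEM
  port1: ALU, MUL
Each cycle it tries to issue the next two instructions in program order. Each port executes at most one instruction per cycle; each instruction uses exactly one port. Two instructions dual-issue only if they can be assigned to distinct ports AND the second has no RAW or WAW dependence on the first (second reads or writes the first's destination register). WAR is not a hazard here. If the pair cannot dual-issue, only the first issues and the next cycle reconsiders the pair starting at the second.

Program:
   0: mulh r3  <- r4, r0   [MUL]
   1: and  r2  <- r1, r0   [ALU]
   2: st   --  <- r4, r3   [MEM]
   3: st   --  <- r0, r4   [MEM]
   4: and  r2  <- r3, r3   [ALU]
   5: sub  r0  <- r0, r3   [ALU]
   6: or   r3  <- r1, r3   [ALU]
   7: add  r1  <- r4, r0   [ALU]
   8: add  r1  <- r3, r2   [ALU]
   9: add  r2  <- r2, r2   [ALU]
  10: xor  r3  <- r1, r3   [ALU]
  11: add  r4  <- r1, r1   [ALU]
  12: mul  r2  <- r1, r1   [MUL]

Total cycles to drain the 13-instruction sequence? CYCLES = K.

0. mulh/and @i0+i1  | pair
1. st @i2  | no-port MEM/MEM
2. st/and @i3+i4  | pair
3. sub/or @i5+i6  | pair
4. add @i7  | WAW r1
5. add/add @i8+i9  | pair
6. xor/add @i10+i11  | pair
7. mul @i12  | tail

CYCLES = 8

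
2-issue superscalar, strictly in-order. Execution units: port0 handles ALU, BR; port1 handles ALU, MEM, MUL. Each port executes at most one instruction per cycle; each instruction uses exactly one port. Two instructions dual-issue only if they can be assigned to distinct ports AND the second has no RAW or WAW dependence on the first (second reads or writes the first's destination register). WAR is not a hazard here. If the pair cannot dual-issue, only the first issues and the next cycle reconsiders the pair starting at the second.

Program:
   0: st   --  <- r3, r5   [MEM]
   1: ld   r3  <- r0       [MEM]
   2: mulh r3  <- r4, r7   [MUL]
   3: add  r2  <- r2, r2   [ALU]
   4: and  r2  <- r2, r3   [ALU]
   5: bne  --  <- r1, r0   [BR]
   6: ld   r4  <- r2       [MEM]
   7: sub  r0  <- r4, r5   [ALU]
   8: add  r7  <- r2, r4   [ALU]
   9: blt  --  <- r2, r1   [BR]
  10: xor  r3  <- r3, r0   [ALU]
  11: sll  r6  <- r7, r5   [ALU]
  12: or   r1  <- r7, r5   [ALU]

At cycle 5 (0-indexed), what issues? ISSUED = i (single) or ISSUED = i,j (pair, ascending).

ISSUED = 7,8

[0] i0  st  -- no-port MEM/MEM
[1] i1  ld  -- no-port MEM/MUL
[2] i2,i3  mulh;add  -- pair
[3] i4,i5  and;bne  -- pair
[4] i6  ld  -- RAW r4
[5] i7,i8  sub;add  -- pair
[6] i9,i10  blt;xor  -- pair
[7] i11,i12  sll;or  -- pair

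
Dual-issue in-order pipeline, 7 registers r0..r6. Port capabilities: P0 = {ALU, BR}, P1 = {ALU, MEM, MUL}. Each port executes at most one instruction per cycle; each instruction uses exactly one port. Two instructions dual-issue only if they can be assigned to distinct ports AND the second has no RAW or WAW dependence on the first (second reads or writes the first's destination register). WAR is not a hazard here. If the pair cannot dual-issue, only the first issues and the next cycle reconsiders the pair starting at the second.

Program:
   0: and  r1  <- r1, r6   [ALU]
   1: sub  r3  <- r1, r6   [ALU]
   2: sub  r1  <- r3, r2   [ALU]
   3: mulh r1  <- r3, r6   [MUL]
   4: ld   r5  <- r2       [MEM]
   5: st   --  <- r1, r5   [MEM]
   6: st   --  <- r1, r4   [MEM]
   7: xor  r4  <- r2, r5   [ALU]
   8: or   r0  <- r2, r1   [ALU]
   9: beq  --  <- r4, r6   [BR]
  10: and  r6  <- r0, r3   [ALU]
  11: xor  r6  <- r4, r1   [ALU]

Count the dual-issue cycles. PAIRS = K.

PAIRS = 2

#0 head=0: and i0 RAW r1
#1 head=1: sub i1 RAW r3
#2 head=2: sub i2 WAW r1
#3 head=3: mulh i3 no-port MUL/MEM
#4 head=4: ld i4 no-port MEM/MEM
#5 head=5: st i5 no-port MEM/MEM
#6 head=6: st+xor i6/i7 2-wide
#7 head=8: or+beq i8/i9 2-wide
#8 head=10: and i10 WAW r6
#9 head=11: xor i11 tail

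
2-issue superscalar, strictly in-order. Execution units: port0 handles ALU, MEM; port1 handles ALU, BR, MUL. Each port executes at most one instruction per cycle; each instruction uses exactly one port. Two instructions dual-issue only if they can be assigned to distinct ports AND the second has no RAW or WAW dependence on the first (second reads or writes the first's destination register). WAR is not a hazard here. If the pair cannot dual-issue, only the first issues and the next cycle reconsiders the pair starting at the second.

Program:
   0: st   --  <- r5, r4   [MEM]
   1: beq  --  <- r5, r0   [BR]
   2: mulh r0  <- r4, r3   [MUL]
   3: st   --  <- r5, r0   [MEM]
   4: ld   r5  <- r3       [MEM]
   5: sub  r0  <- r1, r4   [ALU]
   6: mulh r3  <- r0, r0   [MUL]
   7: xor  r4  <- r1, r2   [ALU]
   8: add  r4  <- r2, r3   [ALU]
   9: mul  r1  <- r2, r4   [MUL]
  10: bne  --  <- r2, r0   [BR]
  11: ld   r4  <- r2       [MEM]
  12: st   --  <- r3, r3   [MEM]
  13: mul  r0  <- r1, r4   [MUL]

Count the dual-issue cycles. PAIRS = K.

PAIRS = 5

t=0 i0/i1:st.MEM beq.BR ; 2-wide
t=1 i2:mulh.MUL ; RAW r0
t=2 i3:st.MEM ; no-port MEM/MEM
t=3 i4/i5:ld.MEM sub.ALU ; 2-wide
t=4 i6/i7:mulh.MUL xor.ALU ; 2-wide
t=5 i8:add.ALU ; RAW r4
t=6 i9:mul.MUL ; no-port MUL/BR
t=7 i10/i11:bne.BR ld.MEM ; 2-wide
t=8 i12/i13:st.MEM mul.MUL ; 2-wide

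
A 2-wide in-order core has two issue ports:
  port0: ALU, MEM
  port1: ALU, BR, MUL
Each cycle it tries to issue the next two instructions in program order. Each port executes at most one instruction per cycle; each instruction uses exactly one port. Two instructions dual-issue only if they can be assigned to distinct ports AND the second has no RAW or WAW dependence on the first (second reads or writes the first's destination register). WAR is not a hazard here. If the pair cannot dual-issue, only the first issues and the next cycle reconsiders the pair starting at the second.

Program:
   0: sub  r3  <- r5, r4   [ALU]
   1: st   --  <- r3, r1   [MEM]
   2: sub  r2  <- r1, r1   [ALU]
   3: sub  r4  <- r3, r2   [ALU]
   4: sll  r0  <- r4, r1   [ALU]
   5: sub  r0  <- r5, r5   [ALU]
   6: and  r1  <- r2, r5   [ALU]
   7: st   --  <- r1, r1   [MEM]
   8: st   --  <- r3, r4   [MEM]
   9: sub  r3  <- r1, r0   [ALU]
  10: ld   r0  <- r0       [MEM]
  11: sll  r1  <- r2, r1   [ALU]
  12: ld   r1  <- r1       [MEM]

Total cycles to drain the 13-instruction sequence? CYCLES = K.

#0 head=0: sub i0 RAW r3
#1 head=1: st/sub i1&i2 pair
#2 head=3: sub i3 RAW r4
#3 head=4: sll i4 WAW r0
#4 head=5: sub/and i5&i6 pair
#5 head=7: st i7 no-port MEM/MEM
#6 head=8: st/sub i8&i9 pair
#7 head=10: ld/sll i10&i11 pair
#8 head=12: ld i12 tail

CYCLES = 9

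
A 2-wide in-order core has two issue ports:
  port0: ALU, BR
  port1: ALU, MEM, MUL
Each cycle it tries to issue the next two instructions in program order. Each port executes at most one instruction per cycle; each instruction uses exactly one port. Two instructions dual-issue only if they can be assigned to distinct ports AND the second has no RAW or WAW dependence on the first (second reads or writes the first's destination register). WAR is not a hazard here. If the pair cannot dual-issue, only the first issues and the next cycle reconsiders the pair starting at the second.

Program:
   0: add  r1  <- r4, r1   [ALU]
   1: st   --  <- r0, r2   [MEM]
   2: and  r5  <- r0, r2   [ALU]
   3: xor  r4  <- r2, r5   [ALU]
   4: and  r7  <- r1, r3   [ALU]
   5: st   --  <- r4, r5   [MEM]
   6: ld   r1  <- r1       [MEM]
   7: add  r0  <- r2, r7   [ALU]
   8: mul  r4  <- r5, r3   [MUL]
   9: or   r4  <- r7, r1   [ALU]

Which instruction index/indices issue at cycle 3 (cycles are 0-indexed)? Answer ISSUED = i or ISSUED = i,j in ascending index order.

c0: i0&i1 add.ALU st.MEM  2-wide
c1: i2 and.ALU  RAW r5
c2: i3&i4 xor.ALU and.ALU  2-wide
c3: i5 st.MEM  no-port MEM/MEM
c4: i6&i7 ld.MEM add.ALU  2-wide
c5: i8 mul.MUL  WAW r4
c6: i9 or.ALU  tail

ISSUED = 5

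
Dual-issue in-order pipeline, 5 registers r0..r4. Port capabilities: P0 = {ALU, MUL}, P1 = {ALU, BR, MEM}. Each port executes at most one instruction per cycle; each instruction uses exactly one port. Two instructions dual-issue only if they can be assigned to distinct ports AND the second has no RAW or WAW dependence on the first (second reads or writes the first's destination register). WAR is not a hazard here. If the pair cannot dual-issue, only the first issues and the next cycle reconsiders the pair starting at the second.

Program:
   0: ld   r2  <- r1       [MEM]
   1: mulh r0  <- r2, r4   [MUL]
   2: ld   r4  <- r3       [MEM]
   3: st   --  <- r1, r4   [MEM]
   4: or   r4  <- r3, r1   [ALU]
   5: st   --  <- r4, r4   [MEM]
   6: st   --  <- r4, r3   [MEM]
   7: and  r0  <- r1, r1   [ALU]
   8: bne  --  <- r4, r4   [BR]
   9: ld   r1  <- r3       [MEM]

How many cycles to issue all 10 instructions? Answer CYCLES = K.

CYCLES = 7

  cy0 -> i0 (ld.MEM) RAW r2
  cy1 -> i1&i2 (mulh.MUL ld.MEM) pair
  cy2 -> i3&i4 (st.MEM or.ALU) pair
  cy3 -> i5 (st.MEM) no-port MEM/MEM
  cy4 -> i6&i7 (st.MEM and.ALU) pair
  cy5 -> i8 (bne.BR) no-port BR/MEM
  cy6 -> i9 (ld.MEM) tail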